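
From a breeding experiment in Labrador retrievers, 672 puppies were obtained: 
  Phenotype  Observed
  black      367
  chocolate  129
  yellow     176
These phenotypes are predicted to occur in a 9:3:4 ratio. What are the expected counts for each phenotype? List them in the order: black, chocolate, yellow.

378, 126, 168

Expected counts for N = 672 under a 9:3:4 ratio (total parts = 16):
  black: 672 × 9/16 = 378
  chocolate: 672 × 3/16 = 126
  yellow: 672 × 4/16 = 168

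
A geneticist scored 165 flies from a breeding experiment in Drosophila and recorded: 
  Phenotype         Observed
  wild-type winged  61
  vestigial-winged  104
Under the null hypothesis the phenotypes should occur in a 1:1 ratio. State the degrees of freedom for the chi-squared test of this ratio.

1

A goodness-of-fit test with 2 phenotype classes has df = 2 − 1 = 1.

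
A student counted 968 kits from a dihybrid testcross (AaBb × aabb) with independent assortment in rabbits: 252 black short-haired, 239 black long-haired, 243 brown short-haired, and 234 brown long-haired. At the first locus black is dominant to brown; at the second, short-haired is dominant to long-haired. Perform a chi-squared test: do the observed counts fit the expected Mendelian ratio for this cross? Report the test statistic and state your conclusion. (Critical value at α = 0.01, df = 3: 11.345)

A dihybrid testcross with independent assortment gives a 1:1:1:1 ratio.
Expected counts for N = 968 under a 1:1:1:1 ratio (total parts = 4):
  black short-haired: 968 × 1/4 = 242
  black long-haired: 968 × 1/4 = 242
  brown short-haired: 968 × 1/4 = 242
  brown long-haired: 968 × 1/4 = 242
χ² = Σ (O − E)² / E
  black short-haired: (252 − 242)² / 242 = 0.4132
  black long-haired: (239 − 242)² / 242 = 0.0372
  brown short-haired: (243 − 242)² / 242 = 0.0041
  brown long-haired: (234 − 242)² / 242 = 0.2645
χ² = 0.4132 + 0.0372 + 0.0041 + 0.2645 = 0.719
Degrees of freedom = 4 − 1 = 3; critical value at α = 0.01 is 11.345.
Since 0.719 < 11.345, we fail to reject the null hypothesis — the data are consistent with the 1:1:1:1 ratio.

0.719; consistent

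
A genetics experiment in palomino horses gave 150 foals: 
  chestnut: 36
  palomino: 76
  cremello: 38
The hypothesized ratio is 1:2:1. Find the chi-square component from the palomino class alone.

Total ratio parts = 4. Expected numbers out of 150:
  chestnut: 150 × 1/4 = 37.5
  palomino: 150 × 2/4 = 75
  cremello: 150 × 1/4 = 37.5
Contribution of palomino: (76 − 75)² / 75 = 0.0133

0.013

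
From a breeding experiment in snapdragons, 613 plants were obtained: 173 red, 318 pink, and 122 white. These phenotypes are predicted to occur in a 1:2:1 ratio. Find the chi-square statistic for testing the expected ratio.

9.349

Under the 1:2:1 hypothesis (Σ ratio = 4, N = 613):
  red: 613 × 1/4 = 153.25
  pink: 613 × 2/4 = 306.5
  white: 613 × 1/4 = 153.25
χ² = Σ (O − E)² / E
  red: (173 − 153.25)² / 153.25 = 2.5453
  pink: (318 − 306.5)² / 306.5 = 0.4315
  white: (122 − 153.25)² / 153.25 = 6.3723
χ² = 2.5453 + 0.4315 + 6.3723 = 9.3491 ≈ 9.349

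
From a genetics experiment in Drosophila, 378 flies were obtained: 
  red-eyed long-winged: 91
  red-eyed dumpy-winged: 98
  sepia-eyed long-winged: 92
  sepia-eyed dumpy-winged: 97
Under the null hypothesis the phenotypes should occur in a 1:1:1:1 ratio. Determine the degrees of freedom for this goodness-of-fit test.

A goodness-of-fit test with 4 phenotype classes has df = 4 − 1 = 3.

3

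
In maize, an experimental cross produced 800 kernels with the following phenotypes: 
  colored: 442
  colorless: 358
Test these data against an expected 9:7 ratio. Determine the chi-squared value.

0.325

Under the 9:7 hypothesis (Σ ratio = 16, N = 800):
  colored: 800 × 9/16 = 450
  colorless: 800 × 7/16 = 350
χ² = Σ (O − E)² / E
  colored: (442 − 450)² / 450 = 0.1422
  colorless: (358 − 350)² / 350 = 0.1829
χ² = 0.1422 + 0.1829 = 0.3251 ≈ 0.325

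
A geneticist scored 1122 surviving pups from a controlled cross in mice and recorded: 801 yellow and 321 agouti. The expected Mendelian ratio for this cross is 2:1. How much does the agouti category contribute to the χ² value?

7.511

The 2:1 ratio has 3 parts, so with N = 1122 the expected counts are:
  yellow: 1122 × 2/3 = 748
  agouti: 1122 × 1/3 = 374
Contribution of agouti: (321 − 374)² / 374 = 7.5107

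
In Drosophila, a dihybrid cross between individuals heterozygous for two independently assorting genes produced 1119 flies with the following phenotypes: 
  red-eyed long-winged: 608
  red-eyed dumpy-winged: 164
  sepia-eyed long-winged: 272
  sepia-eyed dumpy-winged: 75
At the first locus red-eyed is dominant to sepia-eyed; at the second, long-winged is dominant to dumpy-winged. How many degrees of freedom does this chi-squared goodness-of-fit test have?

A dihybrid F₂ with independent assortment and complete dominance at both loci gives a 9:3:3:1 phenotypic ratio.
A goodness-of-fit test with 4 phenotype classes has df = 4 − 1 = 3.

3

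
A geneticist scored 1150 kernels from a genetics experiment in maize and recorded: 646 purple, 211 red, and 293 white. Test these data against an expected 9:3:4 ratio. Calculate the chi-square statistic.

Under the 9:3:4 hypothesis (Σ ratio = 16, N = 1150):
  purple: 1150 × 9/16 = 646.875
  red: 1150 × 3/16 = 215.625
  white: 1150 × 4/16 = 287.5
χ² = Σ (O − E)² / E
  purple: (646 − 646.875)² / 646.875 = 0.0012
  red: (211 − 215.625)² / 215.625 = 0.0992
  white: (293 − 287.5)² / 287.5 = 0.1052
χ² = 0.0012 + 0.0992 + 0.1052 = 0.2056 ≈ 0.206

0.206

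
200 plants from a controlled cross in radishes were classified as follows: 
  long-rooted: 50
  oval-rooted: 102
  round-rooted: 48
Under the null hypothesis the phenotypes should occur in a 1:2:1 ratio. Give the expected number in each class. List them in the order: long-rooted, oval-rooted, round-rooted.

The 1:2:1 ratio has 4 parts, so with N = 200 the expected counts are:
  long-rooted: 200 × 1/4 = 50
  oval-rooted: 200 × 2/4 = 100
  round-rooted: 200 × 1/4 = 50

50, 100, 50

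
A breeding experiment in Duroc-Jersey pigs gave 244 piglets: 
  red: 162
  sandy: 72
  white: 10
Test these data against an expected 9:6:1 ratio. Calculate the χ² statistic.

Under the 9:6:1 hypothesis (Σ ratio = 16, N = 244):
  red: 244 × 9/16 = 137.25
  sandy: 244 × 6/16 = 91.5
  white: 244 × 1/16 = 15.25
χ² = Σ (O − E)² / E
  red: (162 − 137.25)² / 137.25 = 4.4631
  sandy: (72 − 91.5)² / 91.5 = 4.1557
  white: (10 − 15.25)² / 15.25 = 1.8074
χ² = 4.4631 + 4.1557 + 1.8074 = 10.4262 ≈ 10.426

10.426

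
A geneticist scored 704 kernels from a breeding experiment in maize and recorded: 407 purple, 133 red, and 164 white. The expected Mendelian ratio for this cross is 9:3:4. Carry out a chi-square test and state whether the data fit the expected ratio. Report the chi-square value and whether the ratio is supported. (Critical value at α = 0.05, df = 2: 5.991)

1.131; consistent

Expected counts for N = 704 under a 9:3:4 ratio (total parts = 16):
  purple: 704 × 9/16 = 396
  red: 704 × 3/16 = 132
  white: 704 × 4/16 = 176
χ² = Σ (O − E)² / E
  purple: (407 − 396)² / 396 = 0.3056
  red: (133 − 132)² / 132 = 0.0076
  white: (164 − 176)² / 176 = 0.8182
χ² = 0.3056 + 0.0076 + 0.8182 = 1.1314 ≈ 1.131
Degrees of freedom = 3 − 1 = 2; critical value at α = 0.05 is 5.991.
Since 1.131 < 5.991, we fail to reject the null hypothesis — the data are consistent with the 9:3:4 ratio.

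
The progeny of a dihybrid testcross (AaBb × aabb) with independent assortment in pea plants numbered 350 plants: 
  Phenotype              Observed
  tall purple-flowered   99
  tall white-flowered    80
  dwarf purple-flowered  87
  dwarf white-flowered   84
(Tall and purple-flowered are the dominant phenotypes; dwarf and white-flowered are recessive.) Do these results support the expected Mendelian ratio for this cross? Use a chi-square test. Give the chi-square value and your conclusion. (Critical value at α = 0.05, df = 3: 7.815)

A dihybrid testcross with independent assortment gives a 1:1:1:1 ratio.
Total ratio parts = 4. Expected numbers out of 350:
  tall purple-flowered: 350 × 1/4 = 87.5
  tall white-flowered: 350 × 1/4 = 87.5
  dwarf purple-flowered: 350 × 1/4 = 87.5
  dwarf white-flowered: 350 × 1/4 = 87.5
χ² = Σ (O − E)² / E
  tall purple-flowered: (99 − 87.5)² / 87.5 = 1.5114
  tall white-flowered: (80 − 87.5)² / 87.5 = 0.6429
  dwarf purple-flowered: (87 − 87.5)² / 87.5 = 0.0029
  dwarf white-flowered: (84 − 87.5)² / 87.5 = 0.1400
χ² = 1.5114 + 0.6429 + 0.0029 + 0.1400 = 2.2972 ≈ 2.297
Degrees of freedom = 4 − 1 = 3; critical value at α = 0.05 is 7.815.
Since 2.297 < 7.815, we fail to reject the null hypothesis — the data are consistent with the 1:1:1:1 ratio.

2.297; consistent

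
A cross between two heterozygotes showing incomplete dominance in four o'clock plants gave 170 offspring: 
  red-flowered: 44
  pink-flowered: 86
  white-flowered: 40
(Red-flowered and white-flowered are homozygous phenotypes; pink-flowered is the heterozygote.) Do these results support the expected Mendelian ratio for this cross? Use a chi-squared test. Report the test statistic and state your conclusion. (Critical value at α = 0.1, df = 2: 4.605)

0.212; consistent

With incomplete dominance, a heterozygote × heterozygote cross gives a 1:2:1 phenotypic ratio.
Total ratio parts = 4. Expected numbers out of 170:
  red-flowered: 170 × 1/4 = 42.5
  pink-flowered: 170 × 2/4 = 85
  white-flowered: 170 × 1/4 = 42.5
χ² = Σ (O − E)² / E
  red-flowered: (44 − 42.5)² / 42.5 = 0.0529
  pink-flowered: (86 − 85)² / 85 = 0.0118
  white-flowered: (40 − 42.5)² / 42.5 = 0.1471
χ² = 0.0529 + 0.0118 + 0.1471 = 0.2118 ≈ 0.212
Degrees of freedom = 3 − 1 = 2; critical value at α = 0.1 is 4.605.
Since 0.212 < 4.605, we fail to reject the null hypothesis — the data are consistent with the 1:2:1 ratio.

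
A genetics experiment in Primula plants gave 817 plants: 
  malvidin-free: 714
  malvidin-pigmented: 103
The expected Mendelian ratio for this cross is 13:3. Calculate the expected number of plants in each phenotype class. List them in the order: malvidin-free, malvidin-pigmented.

663.8125, 153.1875

Total ratio parts = 16. Expected numbers out of 817:
  malvidin-free: 817 × 13/16 = 663.8125
  malvidin-pigmented: 817 × 3/16 = 153.1875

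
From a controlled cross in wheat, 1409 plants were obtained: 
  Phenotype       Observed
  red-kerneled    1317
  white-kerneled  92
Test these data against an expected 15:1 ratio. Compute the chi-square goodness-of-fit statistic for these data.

The 15:1 ratio has 16 parts, so with N = 1409 the expected counts are:
  red-kerneled: 1409 × 15/16 = 1320.9375
  white-kerneled: 1409 × 1/16 = 88.0625
χ² = Σ (O − E)² / E
  red-kerneled: (1317 − 1320.9375)² / 1320.9375 = 0.0117
  white-kerneled: (92 − 88.0625)² / 88.0625 = 0.1761
χ² = 0.0117 + 0.1761 = 0.1878 ≈ 0.188

0.188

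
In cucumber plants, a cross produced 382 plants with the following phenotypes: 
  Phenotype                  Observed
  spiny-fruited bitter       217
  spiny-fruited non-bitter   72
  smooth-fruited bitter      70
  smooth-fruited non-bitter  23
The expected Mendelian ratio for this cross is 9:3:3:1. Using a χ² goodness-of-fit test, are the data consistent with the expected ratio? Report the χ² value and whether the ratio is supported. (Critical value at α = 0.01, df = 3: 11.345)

0.092; consistent

The 9:3:3:1 ratio has 16 parts, so with N = 382 the expected counts are:
  spiny-fruited bitter: 382 × 9/16 = 214.875
  spiny-fruited non-bitter: 382 × 3/16 = 71.625
  smooth-fruited bitter: 382 × 3/16 = 71.625
  smooth-fruited non-bitter: 382 × 1/16 = 23.875
χ² = Σ (O − E)² / E
  spiny-fruited bitter: (217 − 214.875)² / 214.875 = 0.0210
  spiny-fruited non-bitter: (72 − 71.625)² / 71.625 = 0.0020
  smooth-fruited bitter: (70 − 71.625)² / 71.625 = 0.0369
  smooth-fruited non-bitter: (23 − 23.875)² / 23.875 = 0.0321
χ² = 0.0210 + 0.0020 + 0.0369 + 0.0321 = 0.092
Degrees of freedom = 4 − 1 = 3; critical value at α = 0.01 is 11.345.
Since 0.092 < 11.345, we fail to reject the null hypothesis — the data are consistent with the 9:3:3:1 ratio.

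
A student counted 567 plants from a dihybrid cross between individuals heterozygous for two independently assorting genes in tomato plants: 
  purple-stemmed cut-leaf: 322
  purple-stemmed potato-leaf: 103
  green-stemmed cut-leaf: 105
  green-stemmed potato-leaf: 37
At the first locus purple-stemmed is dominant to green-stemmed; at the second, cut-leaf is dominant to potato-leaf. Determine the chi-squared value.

A dihybrid F₂ with independent assortment and complete dominance at both loci gives a 9:3:3:1 phenotypic ratio.
Total ratio parts = 16. Expected numbers out of 567:
  purple-stemmed cut-leaf: 567 × 9/16 = 318.9375
  purple-stemmed potato-leaf: 567 × 3/16 = 106.3125
  green-stemmed cut-leaf: 567 × 3/16 = 106.3125
  green-stemmed potato-leaf: 567 × 1/16 = 35.4375
χ² = Σ (O − E)² / E
  purple-stemmed cut-leaf: (322 − 318.9375)² / 318.9375 = 0.0294
  purple-stemmed potato-leaf: (103 − 106.3125)² / 106.3125 = 0.1032
  green-stemmed cut-leaf: (105 − 106.3125)² / 106.3125 = 0.0162
  green-stemmed potato-leaf: (37 − 35.4375)² / 35.4375 = 0.0689
χ² = 0.0294 + 0.1032 + 0.0162 + 0.0689 = 0.2177 ≈ 0.218

0.218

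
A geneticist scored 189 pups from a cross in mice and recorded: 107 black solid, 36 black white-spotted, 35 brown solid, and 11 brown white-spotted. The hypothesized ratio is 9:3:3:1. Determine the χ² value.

0.075

The 9:3:3:1 ratio has 16 parts, so with N = 189 the expected counts are:
  black solid: 189 × 9/16 = 106.3125
  black white-spotted: 189 × 3/16 = 35.4375
  brown solid: 189 × 3/16 = 35.4375
  brown white-spotted: 189 × 1/16 = 11.8125
χ² = Σ (O − E)² / E
  black solid: (107 − 106.3125)² / 106.3125 = 0.0044
  black white-spotted: (36 − 35.4375)² / 35.4375 = 0.0089
  brown solid: (35 − 35.4375)² / 35.4375 = 0.0054
  brown white-spotted: (11 − 11.8125)² / 11.8125 = 0.0559
χ² = 0.0044 + 0.0089 + 0.0054 + 0.0559 = 0.0746 ≈ 0.075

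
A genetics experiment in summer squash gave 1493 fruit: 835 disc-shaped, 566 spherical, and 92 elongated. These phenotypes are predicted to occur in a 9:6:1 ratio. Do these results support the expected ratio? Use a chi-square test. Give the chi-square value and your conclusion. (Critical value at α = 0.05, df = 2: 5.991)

Under the 9:6:1 hypothesis (Σ ratio = 16, N = 1493):
  disc-shaped: 1493 × 9/16 = 839.8125
  spherical: 1493 × 6/16 = 559.875
  elongated: 1493 × 1/16 = 93.3125
χ² = Σ (O − E)² / E
  disc-shaped: (835 − 839.8125)² / 839.8125 = 0.0276
  spherical: (566 − 559.875)² / 559.875 = 0.0670
  elongated: (92 − 93.3125)² / 93.3125 = 0.0185
χ² = 0.0276 + 0.0670 + 0.0185 = 0.1131 ≈ 0.113
Degrees of freedom = 3 − 1 = 2; critical value at α = 0.05 is 5.991.
Since 0.113 < 5.991, we fail to reject the null hypothesis — the data are consistent with the 9:6:1 ratio.

0.113; consistent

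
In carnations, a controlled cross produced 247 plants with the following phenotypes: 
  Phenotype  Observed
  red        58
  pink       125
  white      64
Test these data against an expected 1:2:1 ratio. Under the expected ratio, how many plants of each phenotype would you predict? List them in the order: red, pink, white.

61.75, 123.5, 61.75

Expected counts for N = 247 under a 1:2:1 ratio (total parts = 4):
  red: 247 × 1/4 = 61.75
  pink: 247 × 2/4 = 123.5
  white: 247 × 1/4 = 61.75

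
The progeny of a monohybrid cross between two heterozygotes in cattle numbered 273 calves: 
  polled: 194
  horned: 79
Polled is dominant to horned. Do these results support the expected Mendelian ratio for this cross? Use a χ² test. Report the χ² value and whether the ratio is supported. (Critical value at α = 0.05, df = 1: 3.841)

2.258; consistent

For a monohybrid cross between heterozygotes with complete dominance, the expected phenotypic ratio is 3:1.
Under the 3:1 hypothesis (Σ ratio = 4, N = 273):
  polled: 273 × 3/4 = 204.75
  horned: 273 × 1/4 = 68.25
χ² = Σ (O − E)² / E
  polled: (194 − 204.75)² / 204.75 = 0.5644
  horned: (79 − 68.25)² / 68.25 = 1.6932
χ² = 0.5644 + 1.6932 = 2.2576 ≈ 2.258
Degrees of freedom = 2 − 1 = 1; critical value at α = 0.05 is 3.841.
Since 2.258 < 3.841, we fail to reject the null hypothesis — the data are consistent with the 3:1 ratio.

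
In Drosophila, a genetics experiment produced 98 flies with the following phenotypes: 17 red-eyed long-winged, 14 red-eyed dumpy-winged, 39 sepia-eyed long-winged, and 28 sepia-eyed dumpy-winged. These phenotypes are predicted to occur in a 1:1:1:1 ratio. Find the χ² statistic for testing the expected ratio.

Total ratio parts = 4. Expected numbers out of 98:
  red-eyed long-winged: 98 × 1/4 = 24.5
  red-eyed dumpy-winged: 98 × 1/4 = 24.5
  sepia-eyed long-winged: 98 × 1/4 = 24.5
  sepia-eyed dumpy-winged: 98 × 1/4 = 24.5
χ² = Σ (O − E)² / E
  red-eyed long-winged: (17 − 24.5)² / 24.5 = 2.2959
  red-eyed dumpy-winged: (14 − 24.5)² / 24.5 = 4.5000
  sepia-eyed long-winged: (39 − 24.5)² / 24.5 = 8.5816
  sepia-eyed dumpy-winged: (28 − 24.5)² / 24.5 = 0.5000
χ² = 2.2959 + 4.5000 + 8.5816 + 0.5000 = 15.8775 ≈ 15.878

15.878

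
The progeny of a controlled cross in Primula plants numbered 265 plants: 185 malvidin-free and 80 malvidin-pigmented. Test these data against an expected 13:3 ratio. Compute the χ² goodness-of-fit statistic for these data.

Expected counts for N = 265 under a 13:3 ratio (total parts = 16):
  malvidin-free: 265 × 13/16 = 215.3125
  malvidin-pigmented: 265 × 3/16 = 49.6875
χ² = Σ (O − E)² / E
  malvidin-free: (185 − 215.3125)² / 215.3125 = 4.2675
  malvidin-pigmented: (80 − 49.6875)² / 49.6875 = 18.4925
χ² = 4.2675 + 18.4925 = 22.760

22.760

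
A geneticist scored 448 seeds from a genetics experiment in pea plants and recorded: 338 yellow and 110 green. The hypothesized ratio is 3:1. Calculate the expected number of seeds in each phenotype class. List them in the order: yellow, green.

Under the 3:1 hypothesis (Σ ratio = 4, N = 448):
  yellow: 448 × 3/4 = 336
  green: 448 × 1/4 = 112

336, 112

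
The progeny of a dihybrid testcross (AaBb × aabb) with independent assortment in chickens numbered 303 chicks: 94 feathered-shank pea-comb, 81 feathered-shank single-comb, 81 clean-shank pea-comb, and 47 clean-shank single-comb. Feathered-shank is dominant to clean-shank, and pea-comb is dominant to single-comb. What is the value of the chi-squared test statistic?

16.036

A dihybrid testcross with independent assortment gives a 1:1:1:1 ratio.
Expected counts for N = 303 under a 1:1:1:1 ratio (total parts = 4):
  feathered-shank pea-comb: 303 × 1/4 = 75.75
  feathered-shank single-comb: 303 × 1/4 = 75.75
  clean-shank pea-comb: 303 × 1/4 = 75.75
  clean-shank single-comb: 303 × 1/4 = 75.75
χ² = Σ (O − E)² / E
  feathered-shank pea-comb: (94 − 75.75)² / 75.75 = 4.3969
  feathered-shank single-comb: (81 − 75.75)² / 75.75 = 0.3639
  clean-shank pea-comb: (81 − 75.75)² / 75.75 = 0.3639
  clean-shank single-comb: (47 − 75.75)² / 75.75 = 10.9117
χ² = 4.3969 + 0.3639 + 0.3639 + 10.9117 = 16.0364 ≈ 16.036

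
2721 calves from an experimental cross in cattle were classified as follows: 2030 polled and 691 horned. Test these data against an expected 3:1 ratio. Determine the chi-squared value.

0.227

Expected counts for N = 2721 under a 3:1 ratio (total parts = 4):
  polled: 2721 × 3/4 = 2040.75
  horned: 2721 × 1/4 = 680.25
χ² = Σ (O − E)² / E
  polled: (2030 − 2040.75)² / 2040.75 = 0.0566
  horned: (691 − 680.25)² / 680.25 = 0.1699
χ² = 0.0566 + 0.1699 = 0.2265 ≈ 0.227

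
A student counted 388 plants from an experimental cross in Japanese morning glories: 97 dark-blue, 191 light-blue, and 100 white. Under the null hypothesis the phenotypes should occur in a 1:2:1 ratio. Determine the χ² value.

Under the 1:2:1 hypothesis (Σ ratio = 4, N = 388):
  dark-blue: 388 × 1/4 = 97
  light-blue: 388 × 2/4 = 194
  white: 388 × 1/4 = 97
χ² = Σ (O − E)² / E
  dark-blue: (97 − 97)² / 97 = 0.0000
  light-blue: (191 − 194)² / 194 = 0.0464
  white: (100 − 97)² / 97 = 0.0928
χ² = 0.0000 + 0.0464 + 0.0928 = 0.1392 ≈ 0.139

0.139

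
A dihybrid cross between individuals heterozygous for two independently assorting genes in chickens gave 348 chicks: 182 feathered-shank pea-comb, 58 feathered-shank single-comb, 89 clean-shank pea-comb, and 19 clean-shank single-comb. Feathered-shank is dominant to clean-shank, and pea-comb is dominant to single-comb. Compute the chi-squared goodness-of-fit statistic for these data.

10.764

A dihybrid F₂ with independent assortment and complete dominance at both loci gives a 9:3:3:1 phenotypic ratio.
Expected counts for N = 348 under a 9:3:3:1 ratio (total parts = 16):
  feathered-shank pea-comb: 348 × 9/16 = 195.75
  feathered-shank single-comb: 348 × 3/16 = 65.25
  clean-shank pea-comb: 348 × 3/16 = 65.25
  clean-shank single-comb: 348 × 1/16 = 21.75
χ² = Σ (O − E)² / E
  feathered-shank pea-comb: (182 − 195.75)² / 195.75 = 0.9658
  feathered-shank single-comb: (58 − 65.25)² / 65.25 = 0.8056
  clean-shank pea-comb: (89 − 65.25)² / 65.25 = 8.6446
  clean-shank single-comb: (19 − 21.75)² / 21.75 = 0.3477
χ² = 0.9658 + 0.8056 + 8.6446 + 0.3477 = 10.7637 ≈ 10.764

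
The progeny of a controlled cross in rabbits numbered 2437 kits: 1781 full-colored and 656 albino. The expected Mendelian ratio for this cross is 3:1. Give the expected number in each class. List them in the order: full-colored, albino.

1827.75, 609.25

The 3:1 ratio has 4 parts, so with N = 2437 the expected counts are:
  full-colored: 2437 × 3/4 = 1827.75
  albino: 2437 × 1/4 = 609.25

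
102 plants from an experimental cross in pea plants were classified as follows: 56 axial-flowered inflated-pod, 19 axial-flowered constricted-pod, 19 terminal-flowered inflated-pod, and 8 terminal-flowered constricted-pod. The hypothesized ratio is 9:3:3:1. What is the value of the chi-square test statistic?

Total ratio parts = 16. Expected numbers out of 102:
  axial-flowered inflated-pod: 102 × 9/16 = 57.375
  axial-flowered constricted-pod: 102 × 3/16 = 19.125
  terminal-flowered inflated-pod: 102 × 3/16 = 19.125
  terminal-flowered constricted-pod: 102 × 1/16 = 6.375
χ² = Σ (O − E)² / E
  axial-flowered inflated-pod: (56 − 57.375)² / 57.375 = 0.0330
  axial-flowered constricted-pod: (19 − 19.125)² / 19.125 = 0.0008
  terminal-flowered inflated-pod: (19 − 19.125)² / 19.125 = 0.0008
  terminal-flowered constricted-pod: (8 − 6.375)² / 6.375 = 0.4142
χ² = 0.0330 + 0.0008 + 0.0008 + 0.4142 = 0.4488 ≈ 0.449

0.449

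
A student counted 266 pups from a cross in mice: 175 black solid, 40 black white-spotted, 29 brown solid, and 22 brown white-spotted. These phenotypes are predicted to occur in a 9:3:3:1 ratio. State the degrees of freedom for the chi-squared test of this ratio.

A goodness-of-fit test with 4 phenotype classes has df = 4 − 1 = 3.

3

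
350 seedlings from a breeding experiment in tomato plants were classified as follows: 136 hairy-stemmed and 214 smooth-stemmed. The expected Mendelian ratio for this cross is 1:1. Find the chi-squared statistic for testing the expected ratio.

17.383

Under the 1:1 hypothesis (Σ ratio = 2, N = 350):
  hairy-stemmed: 350 × 1/2 = 175
  smooth-stemmed: 350 × 1/2 = 175
χ² = Σ (O − E)² / E
  hairy-stemmed: (136 − 175)² / 175 = 8.6914
  smooth-stemmed: (214 − 175)² / 175 = 8.6914
χ² = 8.6914 + 8.6914 = 17.3828 ≈ 17.383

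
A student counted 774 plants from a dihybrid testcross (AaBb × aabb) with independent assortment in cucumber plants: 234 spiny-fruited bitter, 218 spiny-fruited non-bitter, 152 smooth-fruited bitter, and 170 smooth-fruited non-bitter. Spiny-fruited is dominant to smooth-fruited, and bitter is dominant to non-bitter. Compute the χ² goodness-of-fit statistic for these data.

A dihybrid testcross with independent assortment gives a 1:1:1:1 ratio.
Under the 1:1:1:1 hypothesis (Σ ratio = 4, N = 774):
  spiny-fruited bitter: 774 × 1/4 = 193.5
  spiny-fruited non-bitter: 774 × 1/4 = 193.5
  smooth-fruited bitter: 774 × 1/4 = 193.5
  smooth-fruited non-bitter: 774 × 1/4 = 193.5
χ² = Σ (O − E)² / E
  spiny-fruited bitter: (234 − 193.5)² / 193.5 = 8.4767
  spiny-fruited non-bitter: (218 − 193.5)² / 193.5 = 3.1021
  smooth-fruited bitter: (152 − 193.5)² / 193.5 = 8.9005
  smooth-fruited non-bitter: (170 − 193.5)² / 193.5 = 2.8540
χ² = 8.4767 + 3.1021 + 8.9005 + 2.8540 = 23.3333 ≈ 23.333

23.333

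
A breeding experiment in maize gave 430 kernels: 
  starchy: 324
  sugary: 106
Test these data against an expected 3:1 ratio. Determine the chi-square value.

0.028

The 3:1 ratio has 4 parts, so with N = 430 the expected counts are:
  starchy: 430 × 3/4 = 322.5
  sugary: 430 × 1/4 = 107.5
χ² = Σ (O − E)² / E
  starchy: (324 − 322.5)² / 322.5 = 0.0070
  sugary: (106 − 107.5)² / 107.5 = 0.0209
χ² = 0.0070 + 0.0209 = 0.0279 ≈ 0.028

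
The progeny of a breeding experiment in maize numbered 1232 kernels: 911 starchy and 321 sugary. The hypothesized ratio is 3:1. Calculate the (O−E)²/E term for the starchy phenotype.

0.183

Total ratio parts = 4. Expected numbers out of 1232:
  starchy: 1232 × 3/4 = 924
  sugary: 1232 × 1/4 = 308
Contribution of starchy: (911 − 924)² / 924 = 0.1829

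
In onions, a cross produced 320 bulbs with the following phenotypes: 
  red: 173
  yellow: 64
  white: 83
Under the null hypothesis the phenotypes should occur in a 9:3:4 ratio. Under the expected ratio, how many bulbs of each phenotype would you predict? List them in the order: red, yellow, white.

Total ratio parts = 16. Expected numbers out of 320:
  red: 320 × 9/16 = 180
  yellow: 320 × 3/16 = 60
  white: 320 × 4/16 = 80

180, 60, 80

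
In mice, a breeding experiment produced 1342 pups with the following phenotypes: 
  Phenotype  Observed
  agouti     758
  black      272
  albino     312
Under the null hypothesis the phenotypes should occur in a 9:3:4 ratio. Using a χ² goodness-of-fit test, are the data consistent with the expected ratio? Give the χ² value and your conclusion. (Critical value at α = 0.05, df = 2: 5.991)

Total ratio parts = 16. Expected numbers out of 1342:
  agouti: 1342 × 9/16 = 754.875
  black: 1342 × 3/16 = 251.625
  albino: 1342 × 4/16 = 335.5
χ² = Σ (O − E)² / E
  agouti: (758 − 754.875)² / 754.875 = 0.0129
  black: (272 − 251.625)² / 251.625 = 1.6498
  albino: (312 − 335.5)² / 335.5 = 1.6461
χ² = 0.0129 + 1.6498 + 1.6461 = 3.3088 ≈ 3.309
Degrees of freedom = 3 − 1 = 2; critical value at α = 0.05 is 5.991.
Since 3.309 < 5.991, we fail to reject the null hypothesis — the data are consistent with the 9:3:4 ratio.

3.309; consistent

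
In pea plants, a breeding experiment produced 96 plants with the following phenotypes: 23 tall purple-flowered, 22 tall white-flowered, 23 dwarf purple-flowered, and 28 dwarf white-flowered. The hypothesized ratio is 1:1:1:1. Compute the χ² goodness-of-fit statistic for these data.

0.917

Total ratio parts = 4. Expected numbers out of 96:
  tall purple-flowered: 96 × 1/4 = 24
  tall white-flowered: 96 × 1/4 = 24
  dwarf purple-flowered: 96 × 1/4 = 24
  dwarf white-flowered: 96 × 1/4 = 24
χ² = Σ (O − E)² / E
  tall purple-flowered: (23 − 24)² / 24 = 0.0417
  tall white-flowered: (22 − 24)² / 24 = 0.1667
  dwarf purple-flowered: (23 − 24)² / 24 = 0.0417
  dwarf white-flowered: (28 − 24)² / 24 = 0.6667
χ² = 0.0417 + 0.1667 + 0.0417 + 0.6667 = 0.9168 ≈ 0.917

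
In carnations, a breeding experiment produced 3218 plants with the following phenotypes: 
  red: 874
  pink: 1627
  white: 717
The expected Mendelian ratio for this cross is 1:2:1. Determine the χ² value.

15.722

Expected counts for N = 3218 under a 1:2:1 ratio (total parts = 4):
  red: 3218 × 1/4 = 804.5
  pink: 3218 × 2/4 = 1609
  white: 3218 × 1/4 = 804.5
χ² = Σ (O − E)² / E
  red: (874 − 804.5)² / 804.5 = 6.0040
  pink: (1627 − 1609)² / 1609 = 0.2014
  white: (717 − 804.5)² / 804.5 = 9.5168
χ² = 6.0040 + 0.2014 + 9.5168 = 15.7222 ≈ 15.722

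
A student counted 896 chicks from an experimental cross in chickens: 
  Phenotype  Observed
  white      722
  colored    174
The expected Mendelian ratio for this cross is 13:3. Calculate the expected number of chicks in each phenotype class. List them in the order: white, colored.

728, 168

Expected counts for N = 896 under a 13:3 ratio (total parts = 16):
  white: 896 × 13/16 = 728
  colored: 896 × 3/16 = 168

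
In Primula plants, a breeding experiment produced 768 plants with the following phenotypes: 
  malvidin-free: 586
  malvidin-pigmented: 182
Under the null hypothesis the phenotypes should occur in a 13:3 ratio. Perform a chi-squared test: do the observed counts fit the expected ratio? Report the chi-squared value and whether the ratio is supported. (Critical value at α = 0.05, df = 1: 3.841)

12.342; not consistent

Under the 13:3 hypothesis (Σ ratio = 16, N = 768):
  malvidin-free: 768 × 13/16 = 624
  malvidin-pigmented: 768 × 3/16 = 144
χ² = Σ (O − E)² / E
  malvidin-free: (586 − 624)² / 624 = 2.3141
  malvidin-pigmented: (182 − 144)² / 144 = 10.0278
χ² = 2.3141 + 10.0278 = 12.3419 ≈ 12.342
Degrees of freedom = 2 − 1 = 1; critical value at α = 0.05 is 3.841.
Since 12.342 > 3.841, we reject the null hypothesis — the data do not fit the 13:3 ratio.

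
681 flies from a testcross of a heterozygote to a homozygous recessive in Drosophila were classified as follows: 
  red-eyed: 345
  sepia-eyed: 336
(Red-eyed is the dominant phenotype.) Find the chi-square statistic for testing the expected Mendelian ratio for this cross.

A testcross of a heterozygote (Aa × aa) gives a 1:1 phenotypic ratio.
The 1:1 ratio has 2 parts, so with N = 681 the expected counts are:
  red-eyed: 681 × 1/2 = 340.5
  sepia-eyed: 681 × 1/2 = 340.5
χ² = Σ (O − E)² / E
  red-eyed: (345 − 340.5)² / 340.5 = 0.0595
  sepia-eyed: (336 − 340.5)² / 340.5 = 0.0595
χ² = 0.0595 + 0.0595 = 0.119

0.119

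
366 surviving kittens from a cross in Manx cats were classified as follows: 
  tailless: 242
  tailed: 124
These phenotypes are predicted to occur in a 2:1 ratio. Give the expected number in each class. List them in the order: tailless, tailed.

Expected counts for N = 366 under a 2:1 ratio (total parts = 3):
  tailless: 366 × 2/3 = 244
  tailed: 366 × 1/3 = 122

244, 122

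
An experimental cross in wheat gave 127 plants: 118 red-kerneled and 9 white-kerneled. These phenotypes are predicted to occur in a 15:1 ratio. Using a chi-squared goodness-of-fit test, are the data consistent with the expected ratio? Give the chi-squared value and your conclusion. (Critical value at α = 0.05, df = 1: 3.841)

0.152; consistent

Expected counts for N = 127 under a 15:1 ratio (total parts = 16):
  red-kerneled: 127 × 15/16 = 119.0625
  white-kerneled: 127 × 1/16 = 7.9375
χ² = Σ (O − E)² / E
  red-kerneled: (118 − 119.0625)² / 119.0625 = 0.0095
  white-kerneled: (9 − 7.9375)² / 7.9375 = 0.1422
χ² = 0.0095 + 0.1422 = 0.1517 ≈ 0.152
Degrees of freedom = 2 − 1 = 1; critical value at α = 0.05 is 3.841.
Since 0.152 < 3.841, we fail to reject the null hypothesis — the data are consistent with the 15:1 ratio.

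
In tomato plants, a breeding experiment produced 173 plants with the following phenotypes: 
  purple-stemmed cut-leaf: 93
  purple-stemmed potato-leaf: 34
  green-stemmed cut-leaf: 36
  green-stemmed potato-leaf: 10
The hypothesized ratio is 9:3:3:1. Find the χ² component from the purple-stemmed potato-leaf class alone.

0.075

Total ratio parts = 16. Expected numbers out of 173:
  purple-stemmed cut-leaf: 173 × 9/16 = 97.3125
  purple-stemmed potato-leaf: 173 × 3/16 = 32.4375
  green-stemmed cut-leaf: 173 × 3/16 = 32.4375
  green-stemmed potato-leaf: 173 × 1/16 = 10.8125
Contribution of purple-stemmed potato-leaf: (34 − 32.4375)² / 32.4375 = 0.0753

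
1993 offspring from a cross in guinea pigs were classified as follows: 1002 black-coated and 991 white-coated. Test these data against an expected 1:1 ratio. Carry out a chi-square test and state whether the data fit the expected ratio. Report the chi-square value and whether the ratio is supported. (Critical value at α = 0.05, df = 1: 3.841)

Total ratio parts = 2. Expected numbers out of 1993:
  black-coated: 1993 × 1/2 = 996.5
  white-coated: 1993 × 1/2 = 996.5
χ² = Σ (O − E)² / E
  black-coated: (1002 − 996.5)² / 996.5 = 0.0304
  white-coated: (991 − 996.5)² / 996.5 = 0.0304
χ² = 0.0304 + 0.0304 = 0.0608 ≈ 0.061
Degrees of freedom = 2 − 1 = 1; critical value at α = 0.05 is 3.841.
Since 0.061 < 3.841, we fail to reject the null hypothesis — the data are consistent with the 1:1 ratio.

0.061; consistent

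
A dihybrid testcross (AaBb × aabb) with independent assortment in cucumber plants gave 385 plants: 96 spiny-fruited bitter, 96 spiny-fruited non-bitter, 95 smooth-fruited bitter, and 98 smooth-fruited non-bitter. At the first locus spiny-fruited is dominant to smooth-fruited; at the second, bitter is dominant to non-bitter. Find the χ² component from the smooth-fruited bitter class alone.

0.016

A dihybrid testcross with independent assortment gives a 1:1:1:1 ratio.
The 1:1:1:1 ratio has 4 parts, so with N = 385 the expected counts are:
  spiny-fruited bitter: 385 × 1/4 = 96.25
  spiny-fruited non-bitter: 385 × 1/4 = 96.25
  smooth-fruited bitter: 385 × 1/4 = 96.25
  smooth-fruited non-bitter: 385 × 1/4 = 96.25
Contribution of smooth-fruited bitter: (95 − 96.25)² / 96.25 = 0.0162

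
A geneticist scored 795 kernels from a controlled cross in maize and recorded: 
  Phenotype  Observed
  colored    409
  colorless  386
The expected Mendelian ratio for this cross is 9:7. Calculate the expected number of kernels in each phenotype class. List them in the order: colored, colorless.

The 9:7 ratio has 16 parts, so with N = 795 the expected counts are:
  colored: 795 × 9/16 = 447.1875
  colorless: 795 × 7/16 = 347.8125

447.1875, 347.8125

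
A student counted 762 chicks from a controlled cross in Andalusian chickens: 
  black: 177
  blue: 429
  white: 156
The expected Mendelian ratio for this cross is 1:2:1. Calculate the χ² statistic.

13.252

Total ratio parts = 4. Expected numbers out of 762:
  black: 762 × 1/4 = 190.5
  blue: 762 × 2/4 = 381
  white: 762 × 1/4 = 190.5
χ² = Σ (O − E)² / E
  black: (177 − 190.5)² / 190.5 = 0.9567
  blue: (429 − 381)² / 381 = 6.0472
  white: (156 − 190.5)² / 190.5 = 6.2480
χ² = 0.9567 + 6.0472 + 6.2480 = 13.2519 ≈ 13.252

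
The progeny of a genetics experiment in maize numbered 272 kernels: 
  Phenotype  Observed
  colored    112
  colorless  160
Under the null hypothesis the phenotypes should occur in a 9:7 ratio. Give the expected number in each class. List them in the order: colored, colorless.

Expected counts for N = 272 under a 9:7 ratio (total parts = 16):
  colored: 272 × 9/16 = 153
  colorless: 272 × 7/16 = 119

153, 119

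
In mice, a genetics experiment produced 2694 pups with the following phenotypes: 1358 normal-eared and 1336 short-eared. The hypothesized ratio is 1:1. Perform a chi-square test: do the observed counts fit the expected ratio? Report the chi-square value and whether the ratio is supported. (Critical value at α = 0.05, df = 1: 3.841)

0.180; consistent

Total ratio parts = 2. Expected numbers out of 2694:
  normal-eared: 2694 × 1/2 = 1347
  short-eared: 2694 × 1/2 = 1347
χ² = Σ (O − E)² / E
  normal-eared: (1358 − 1347)² / 1347 = 0.0898
  short-eared: (1336 − 1347)² / 1347 = 0.0898
χ² = 0.0898 + 0.0898 = 0.1796 ≈ 0.180
Degrees of freedom = 2 − 1 = 1; critical value at α = 0.05 is 3.841.
Since 0.180 < 3.841, we fail to reject the null hypothesis — the data are consistent with the 1:1 ratio.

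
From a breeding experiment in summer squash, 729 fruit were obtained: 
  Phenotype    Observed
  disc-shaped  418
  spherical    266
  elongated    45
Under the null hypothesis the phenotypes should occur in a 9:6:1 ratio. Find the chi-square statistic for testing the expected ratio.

Expected counts for N = 729 under a 9:6:1 ratio (total parts = 16):
  disc-shaped: 729 × 9/16 = 410.0625
  spherical: 729 × 6/16 = 273.375
  elongated: 729 × 1/16 = 45.5625
χ² = Σ (O − E)² / E
  disc-shaped: (418 − 410.0625)² / 410.0625 = 0.1536
  spherical: (266 − 273.375)² / 273.375 = 0.1990
  elongated: (45 − 45.5625)² / 45.5625 = 0.0069
χ² = 0.1536 + 0.1990 + 0.0069 = 0.3595 ≈ 0.360

0.360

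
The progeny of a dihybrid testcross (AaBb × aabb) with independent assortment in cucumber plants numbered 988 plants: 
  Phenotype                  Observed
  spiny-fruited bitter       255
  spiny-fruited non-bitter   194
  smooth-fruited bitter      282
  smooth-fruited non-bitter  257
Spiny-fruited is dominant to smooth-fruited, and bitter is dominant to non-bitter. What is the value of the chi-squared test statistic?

16.996

A dihybrid testcross with independent assortment gives a 1:1:1:1 ratio.
The 1:1:1:1 ratio has 4 parts, so with N = 988 the expected counts are:
  spiny-fruited bitter: 988 × 1/4 = 247
  spiny-fruited non-bitter: 988 × 1/4 = 247
  smooth-fruited bitter: 988 × 1/4 = 247
  smooth-fruited non-bitter: 988 × 1/4 = 247
χ² = Σ (O − E)² / E
  spiny-fruited bitter: (255 − 247)² / 247 = 0.2591
  spiny-fruited non-bitter: (194 − 247)² / 247 = 11.3725
  smooth-fruited bitter: (282 − 247)² / 247 = 4.9595
  smooth-fruited non-bitter: (257 − 247)² / 247 = 0.4049
χ² = 0.2591 + 11.3725 + 4.9595 + 0.4049 = 16.996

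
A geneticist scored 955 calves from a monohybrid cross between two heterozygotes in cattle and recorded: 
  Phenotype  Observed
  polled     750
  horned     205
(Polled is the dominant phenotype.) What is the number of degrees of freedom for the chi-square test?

For a monohybrid cross between heterozygotes with complete dominance, the expected phenotypic ratio is 3:1.
A goodness-of-fit test with 2 phenotype classes has df = 2 − 1 = 1.

1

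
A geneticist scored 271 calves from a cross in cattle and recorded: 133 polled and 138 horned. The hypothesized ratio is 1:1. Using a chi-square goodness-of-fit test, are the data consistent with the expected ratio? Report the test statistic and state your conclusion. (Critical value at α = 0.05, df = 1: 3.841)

The 1:1 ratio has 2 parts, so with N = 271 the expected counts are:
  polled: 271 × 1/2 = 135.5
  horned: 271 × 1/2 = 135.5
χ² = Σ (O − E)² / E
  polled: (133 − 135.5)² / 135.5 = 0.0461
  horned: (138 − 135.5)² / 135.5 = 0.0461
χ² = 0.0461 + 0.0461 = 0.0922 ≈ 0.092
Degrees of freedom = 2 − 1 = 1; critical value at α = 0.05 is 3.841.
Since 0.092 < 3.841, we fail to reject the null hypothesis — the data are consistent with the 1:1 ratio.

0.092; consistent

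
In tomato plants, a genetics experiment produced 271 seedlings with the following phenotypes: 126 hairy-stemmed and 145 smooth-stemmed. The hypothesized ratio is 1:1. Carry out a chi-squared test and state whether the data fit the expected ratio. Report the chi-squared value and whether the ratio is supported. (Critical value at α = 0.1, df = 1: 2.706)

1.332; consistent

Expected counts for N = 271 under a 1:1 ratio (total parts = 2):
  hairy-stemmed: 271 × 1/2 = 135.5
  smooth-stemmed: 271 × 1/2 = 135.5
χ² = Σ (O − E)² / E
  hairy-stemmed: (126 − 135.5)² / 135.5 = 0.6661
  smooth-stemmed: (145 − 135.5)² / 135.5 = 0.6661
χ² = 0.6661 + 0.6661 = 1.3322 ≈ 1.332
Degrees of freedom = 2 − 1 = 1; critical value at α = 0.1 is 2.706.
Since 1.332 < 2.706, we fail to reject the null hypothesis — the data are consistent with the 1:1 ratio.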